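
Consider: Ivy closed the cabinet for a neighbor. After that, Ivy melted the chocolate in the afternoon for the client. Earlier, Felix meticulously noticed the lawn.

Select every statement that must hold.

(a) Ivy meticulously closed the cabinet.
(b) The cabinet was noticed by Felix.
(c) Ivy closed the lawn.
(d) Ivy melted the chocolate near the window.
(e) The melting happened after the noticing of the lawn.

(a) Not entailed — 'meticulously' adds information not in the original event.
(b) Not entailed — Felix noticed the lawn, not the cabinet; the cabinet belongs to the closing event.
(c) Not entailed — Ivy closed the cabinet, not the lawn; the lawn belongs to the noticing event.
(d) Not entailed — 'near the window' adds information not in the original event.
(e) Entailed — the narrative places the noticing before the melting.

(e)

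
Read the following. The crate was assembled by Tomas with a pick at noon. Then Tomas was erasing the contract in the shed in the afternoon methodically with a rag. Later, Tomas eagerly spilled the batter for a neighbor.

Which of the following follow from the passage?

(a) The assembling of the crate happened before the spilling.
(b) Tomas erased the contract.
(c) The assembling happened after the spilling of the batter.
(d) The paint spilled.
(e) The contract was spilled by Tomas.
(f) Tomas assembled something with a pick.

(a), (f)

(a) Entailed — the narrative places the assembling before the spilling.
(b) Not entailed — 'was erasing' is progressive on an accomplishment; it does not entail the completed 'erased'.
(c) Not entailed — the narrative places the assembling before the spilling, not after.
(d) Not entailed — the batter is what spilled, not the paint.
(e) Not entailed — Tomas spilled the batter, not the contract; the contract belongs to the erasing event.
(f) Entailed — the original entails any weakening of itself; this just drops 'at noon' and generalizes the patient.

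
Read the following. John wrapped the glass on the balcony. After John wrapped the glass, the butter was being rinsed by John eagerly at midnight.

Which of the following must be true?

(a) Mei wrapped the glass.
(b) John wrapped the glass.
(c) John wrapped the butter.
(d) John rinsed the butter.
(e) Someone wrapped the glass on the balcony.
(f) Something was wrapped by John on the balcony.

(a) Not entailed — the passage has John wrapping the glass, not Mei.
(b) Entailed — dropping 'on the balcony' leaves a sub-description the original still satisfies.
(c) Not entailed — John wrapped the glass, not the butter; the butter belongs to the rinsing event.
(d) Entailed — 'rinse' is an activity; 'was rinsing' entails that some rinsing happened, so 'rinsed' holds.
(e) Entailed — the original entails any weakening of itself; this just generalizes the agent.
(f) Entailed — every conjunct here is already in the original wrapping event.

(b), (d), (e), (f)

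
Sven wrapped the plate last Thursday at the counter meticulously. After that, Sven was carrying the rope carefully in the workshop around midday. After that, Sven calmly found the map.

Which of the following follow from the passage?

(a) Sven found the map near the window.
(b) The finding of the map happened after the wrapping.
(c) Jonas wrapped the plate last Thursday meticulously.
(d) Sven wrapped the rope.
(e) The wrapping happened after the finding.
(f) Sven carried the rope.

(b), (f)

(a) Not entailed — 'near the window' adds information not in the original event.
(b) Entailed — the narrative places the wrapping before the finding.
(c) Not entailed — the passage has Sven wrapping the plate, not Jonas.
(d) Not entailed — Sven wrapped the plate, not the rope; the rope belongs to the carrying event.
(e) Not entailed — the narrative places the wrapping before the finding, not after.
(f) Entailed — 'carry' is an activity; 'was carrying' entails that some carrying happened, so 'carried' holds.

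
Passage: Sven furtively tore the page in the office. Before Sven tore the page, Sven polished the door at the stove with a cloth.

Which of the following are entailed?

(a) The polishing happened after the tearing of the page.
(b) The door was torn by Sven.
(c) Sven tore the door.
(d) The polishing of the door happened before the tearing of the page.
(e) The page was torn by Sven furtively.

(a) Not entailed — the narrative places the polishing before the tearing, not after.
(b) Not entailed — Sven tore the page, not the door; the door belongs to the polishing event.
(c) Not entailed — Sven tore the page, not the door; the door belongs to the polishing event.
(d) Entailed — the narrative places the polishing before the tearing.
(e) Entailed — every conjunct here is already in the original tearing event.

(d), (e)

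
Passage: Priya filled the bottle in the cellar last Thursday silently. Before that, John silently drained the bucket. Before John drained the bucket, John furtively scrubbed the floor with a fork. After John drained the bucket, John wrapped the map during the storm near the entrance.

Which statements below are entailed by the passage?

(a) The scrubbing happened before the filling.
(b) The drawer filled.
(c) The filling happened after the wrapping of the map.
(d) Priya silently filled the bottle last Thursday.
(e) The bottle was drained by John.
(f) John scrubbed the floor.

(a) Entailed — the narrative places the scrubbing before the filling.
(b) Not entailed — the bottle is what filled, not the drawer.
(c) Not entailed — the narrative doesn't order the wrapping relative to the filling.
(d) Entailed — this follows by dropping conjuncts from the filling event's description.
(e) Not entailed — John drained the bucket, not the bottle; the bottle belongs to the filling event.
(f) Entailed — the original entails any weakening of itself; this just drops 'furtively', 'with a fork'.

(a), (d), (f)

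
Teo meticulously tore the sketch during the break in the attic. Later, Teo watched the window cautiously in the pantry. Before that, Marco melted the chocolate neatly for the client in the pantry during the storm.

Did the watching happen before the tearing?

no

The narrative orders the tearing before the watching.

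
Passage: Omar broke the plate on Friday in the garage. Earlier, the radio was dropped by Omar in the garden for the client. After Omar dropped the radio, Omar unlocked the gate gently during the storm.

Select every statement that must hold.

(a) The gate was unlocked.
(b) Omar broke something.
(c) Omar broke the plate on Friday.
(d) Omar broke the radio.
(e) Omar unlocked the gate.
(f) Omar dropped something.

(a) Entailed — this follows by dropping conjuncts from the unlocking event's description.
(b) Entailed — dropping 'on Friday', 'in the garage' and generalizing the patient leaves a sub-description the original still satisfies.
(c) Entailed — dropping 'in the garage' leaves a sub-description the original still satisfies.
(d) Not entailed — Omar broke the plate, not the radio; the radio belongs to the dropping event.
(e) Entailed — every conjunct here is already in the original unlocking event.
(f) Entailed — this follows by dropping conjuncts from the dropping event's description.

(a), (b), (c), (e), (f)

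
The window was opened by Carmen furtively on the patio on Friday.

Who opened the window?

Carmen

'Carmen' marks the agent of the opening event.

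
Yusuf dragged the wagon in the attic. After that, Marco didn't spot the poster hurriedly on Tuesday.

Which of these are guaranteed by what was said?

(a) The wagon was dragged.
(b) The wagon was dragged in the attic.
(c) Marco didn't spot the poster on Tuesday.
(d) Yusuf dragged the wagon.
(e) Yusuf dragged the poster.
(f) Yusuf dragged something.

(a) Entailed — this follows by dropping conjuncts from the dragging event's description.
(b) Entailed — this follows by dropping conjuncts from the dragging event's description.
(c) Not entailed — dropping 'hurriedly' under negation is not valid — the original leaves open that Marco spotted the poster some other way.
(d) Entailed — every conjunct here is already in the original dragging event.
(e) Not entailed — Yusuf dragged the wagon, not the poster; the poster belongs to the spotting event.
(f) Entailed — the original entails any weakening of itself; this just drops 'in the attic' and generalizes the patient.

(a), (b), (d), (f)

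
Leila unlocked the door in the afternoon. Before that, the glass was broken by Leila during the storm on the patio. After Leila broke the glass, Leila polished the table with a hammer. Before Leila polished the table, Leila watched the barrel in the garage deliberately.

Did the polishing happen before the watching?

no

The narrative orders the watching before the polishing.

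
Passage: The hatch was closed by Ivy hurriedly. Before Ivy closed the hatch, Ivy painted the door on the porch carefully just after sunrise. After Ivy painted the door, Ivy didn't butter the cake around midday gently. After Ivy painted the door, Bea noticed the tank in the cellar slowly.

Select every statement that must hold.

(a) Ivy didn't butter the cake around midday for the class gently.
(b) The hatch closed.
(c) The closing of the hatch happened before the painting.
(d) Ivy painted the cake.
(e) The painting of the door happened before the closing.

(a) Entailed — under negation, adding a further restriction is entailed: if no such buttering event occurred, none occurred for the class either.
(b) Entailed — 'Ivy closed the hatch' is causative; it entails the inchoative 'the hatch closed'.
(c) Not entailed — the narrative places the painting before the closing, not after.
(d) Not entailed — Ivy painted the door, not the cake; the cake belongs to the buttering event.
(e) Entailed — the narrative places the painting before the closing.

(a), (b), (e)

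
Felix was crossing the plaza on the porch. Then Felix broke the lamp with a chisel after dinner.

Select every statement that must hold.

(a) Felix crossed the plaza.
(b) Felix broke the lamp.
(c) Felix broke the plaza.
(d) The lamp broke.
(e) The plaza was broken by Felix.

(a) Not entailed — 'was crossing' is progressive on an accomplishment; it does not entail the completed 'crossed'.
(b) Entailed — the original entails any weakening of itself; this just drops 'with a chisel', 'after dinner'.
(c) Not entailed — Felix broke the lamp, not the plaza; the plaza belongs to the crossing event.
(d) Entailed — 'Felix broke the lamp' is causative; it entails the inchoative 'the lamp broke'.
(e) Not entailed — Felix broke the lamp, not the plaza; the plaza belongs to the crossing event.

(b), (d)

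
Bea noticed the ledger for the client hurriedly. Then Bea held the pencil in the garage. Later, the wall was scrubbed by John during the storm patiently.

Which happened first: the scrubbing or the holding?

The connectives place the holding before the scrubbing.

the holding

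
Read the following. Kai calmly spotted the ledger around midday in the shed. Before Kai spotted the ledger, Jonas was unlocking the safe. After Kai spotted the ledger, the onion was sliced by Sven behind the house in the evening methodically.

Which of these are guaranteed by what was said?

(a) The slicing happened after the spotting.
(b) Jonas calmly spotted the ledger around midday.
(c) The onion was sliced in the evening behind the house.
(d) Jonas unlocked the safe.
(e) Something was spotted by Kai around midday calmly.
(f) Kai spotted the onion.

(a) Entailed — the narrative places the spotting before the slicing.
(b) Not entailed — the passage has Kai spotting the ledger, not Jonas.
(c) Entailed — every conjunct here is already in the original slicing event.
(d) Not entailed — 'was unlocking' is progressive on an accomplishment; it does not entail the completed 'unlocked'.
(e) Entailed — this follows by dropping conjuncts from the spotting event's description.
(f) Not entailed — Kai spotted the ledger, not the onion; the onion belongs to the slicing event.

(a), (c), (e)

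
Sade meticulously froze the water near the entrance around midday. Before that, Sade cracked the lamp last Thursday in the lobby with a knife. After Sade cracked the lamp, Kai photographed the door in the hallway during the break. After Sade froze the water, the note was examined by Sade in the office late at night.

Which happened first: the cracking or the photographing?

the cracking

The connectives place the cracking before the photographing.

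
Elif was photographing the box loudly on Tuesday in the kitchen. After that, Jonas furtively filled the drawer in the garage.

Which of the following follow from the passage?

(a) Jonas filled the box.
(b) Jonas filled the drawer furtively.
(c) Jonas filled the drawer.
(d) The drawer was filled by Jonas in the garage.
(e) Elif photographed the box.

(a) Not entailed — Jonas filled the drawer, not the box; the box belongs to the photographing event.
(b) Entailed — every conjunct here is already in the original filling event.
(c) Entailed — dropping 'in the garage', 'furtively' leaves a sub-description the original still satisfies.
(d) Entailed — this follows by dropping conjuncts from the filling event's description.
(e) Not entailed — 'was photographing' is progressive on an accomplishment; it does not entail the completed 'photographed'.

(b), (c), (d)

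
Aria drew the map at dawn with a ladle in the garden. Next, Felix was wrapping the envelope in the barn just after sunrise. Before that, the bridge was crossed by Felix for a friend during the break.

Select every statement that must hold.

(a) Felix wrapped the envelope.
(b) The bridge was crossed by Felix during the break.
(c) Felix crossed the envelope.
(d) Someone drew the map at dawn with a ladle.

(a) Not entailed — 'was wrapping' is progressive on an accomplishment; it does not entail the completed 'wrapped'.
(b) Entailed — this follows by dropping conjuncts from the crossing event's description.
(c) Not entailed — Felix crossed the bridge, not the envelope; the envelope belongs to the wrapping event.
(d) Entailed — the original entails any weakening of itself; this just drops 'in the garden' and generalizes the agent.

(b), (d)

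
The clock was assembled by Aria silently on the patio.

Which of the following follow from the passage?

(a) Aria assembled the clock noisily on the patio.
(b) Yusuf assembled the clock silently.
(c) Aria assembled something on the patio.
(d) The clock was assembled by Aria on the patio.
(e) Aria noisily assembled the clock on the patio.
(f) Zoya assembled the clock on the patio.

(c), (d)

(a) Not entailed — 'noisily' adds a manner not in (and inconsistent with) the original.
(b) Not entailed — the passage has Aria assembling the clock, not Yusuf.
(c) Entailed — dropping 'silently' and generalizing the patient leaves a sub-description the original still satisfies.
(d) Entailed — every conjunct here is already in the original assembling event.
(e) Not entailed — 'noisily' adds a manner not in (and inconsistent with) the original.
(f) Not entailed — the passage has Aria assembling the clock, not Zoya.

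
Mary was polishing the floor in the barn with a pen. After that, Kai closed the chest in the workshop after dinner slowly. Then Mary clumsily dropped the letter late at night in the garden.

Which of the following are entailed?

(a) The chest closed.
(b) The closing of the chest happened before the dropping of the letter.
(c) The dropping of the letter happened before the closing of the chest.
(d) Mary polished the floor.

(a) Entailed — 'Kai closed the chest' is causative; it entails the inchoative 'the chest closed'.
(b) Entailed — the narrative places the closing before the dropping.
(c) Not entailed — the narrative places the closing before the dropping, not after.
(d) Entailed — 'polish' is an activity; 'was polishing' entails that some polishing happened, so 'polished' holds.

(a), (b), (d)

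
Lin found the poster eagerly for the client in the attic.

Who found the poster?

'Lin' marks the agent of the finding event.

Lin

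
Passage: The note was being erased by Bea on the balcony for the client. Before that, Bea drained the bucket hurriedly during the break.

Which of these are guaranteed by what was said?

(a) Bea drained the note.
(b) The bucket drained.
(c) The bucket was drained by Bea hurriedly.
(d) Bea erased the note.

(b), (c)

(a) Not entailed — Bea drained the bucket, not the note; the note belongs to the erasing event.
(b) Entailed — 'Bea drained the bucket' is causative; it entails the inchoative 'the bucket drained'.
(c) Entailed — the original entails any weakening of itself; this just drops 'during the break'.
(d) Not entailed — 'was erasing' is progressive on an accomplishment; it does not entail the completed 'erased'.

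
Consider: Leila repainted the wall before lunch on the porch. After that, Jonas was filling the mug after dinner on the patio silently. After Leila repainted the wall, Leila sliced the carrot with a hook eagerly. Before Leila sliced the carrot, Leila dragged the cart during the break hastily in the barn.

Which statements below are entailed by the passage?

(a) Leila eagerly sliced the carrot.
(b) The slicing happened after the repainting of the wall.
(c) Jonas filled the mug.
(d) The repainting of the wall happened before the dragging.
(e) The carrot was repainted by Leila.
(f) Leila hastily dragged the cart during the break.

(a) Entailed — every conjunct here is already in the original slicing event.
(b) Entailed — the narrative places the repainting before the slicing.
(c) Not entailed — 'was filling' is progressive on an accomplishment; it does not entail the completed 'filled'.
(d) Not entailed — the narrative doesn't order the repainting relative to the dragging.
(e) Not entailed — Leila repainted the wall, not the carrot; the carrot belongs to the slicing event.
(f) Entailed — dropping 'in the barn' leaves a sub-description the original still satisfies.

(a), (b), (f)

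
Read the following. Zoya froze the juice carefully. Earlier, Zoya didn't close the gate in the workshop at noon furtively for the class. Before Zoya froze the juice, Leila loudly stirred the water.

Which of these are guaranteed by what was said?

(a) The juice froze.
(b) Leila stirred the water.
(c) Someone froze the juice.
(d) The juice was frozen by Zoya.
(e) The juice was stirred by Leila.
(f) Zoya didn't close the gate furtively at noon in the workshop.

(a), (b), (c), (d)

(a) Entailed — 'Zoya froze the juice' is causative; it entails the inchoative 'the juice froze'.
(b) Entailed — dropping 'loudly' leaves a sub-description the original still satisfies.
(c) Entailed — this follows by dropping conjuncts from the freezing event's description.
(d) Entailed — this follows by dropping conjuncts from the freezing event's description.
(e) Not entailed — Leila stirred the water, not the juice; the juice belongs to the freezing event.
(f) Not entailed — dropping 'for the class' under negation is not valid — the original leaves open that Zoya closed the gate some other way.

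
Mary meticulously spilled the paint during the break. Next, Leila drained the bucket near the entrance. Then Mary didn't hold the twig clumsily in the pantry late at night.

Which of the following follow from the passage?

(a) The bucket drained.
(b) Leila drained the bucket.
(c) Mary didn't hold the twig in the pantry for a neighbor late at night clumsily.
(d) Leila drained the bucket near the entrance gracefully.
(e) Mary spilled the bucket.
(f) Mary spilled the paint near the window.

(a), (b), (c)

(a) Entailed — 'Leila drained the bucket' is causative; it entails the inchoative 'the bucket drained'.
(b) Entailed — dropping 'near the entrance' leaves a sub-description the original still satisfies.
(c) Entailed — under negation, adding a further restriction is entailed: if no such holding event occurred, none occurred for a neighbor either.
(d) Not entailed — 'gracefully' adds information not in the original event.
(e) Not entailed — Mary spilled the paint, not the bucket; the bucket belongs to the draining event.
(f) Not entailed — 'near the window' adds information not in the original event.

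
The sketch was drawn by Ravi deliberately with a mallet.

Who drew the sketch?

'Ravi' marks the agent of the drawing event.

Ravi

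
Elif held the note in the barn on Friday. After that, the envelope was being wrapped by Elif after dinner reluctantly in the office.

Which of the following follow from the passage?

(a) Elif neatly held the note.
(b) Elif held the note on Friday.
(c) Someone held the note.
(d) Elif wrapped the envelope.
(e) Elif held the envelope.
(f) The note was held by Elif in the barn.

(b), (c), (f)

(a) Not entailed — 'neatly' adds information not in the original event.
(b) Entailed — this follows by dropping conjuncts from the holding event's description.
(c) Entailed — this follows by dropping conjuncts from the holding event's description.
(d) Not entailed — 'was wrapping' is progressive on an accomplishment; it does not entail the completed 'wrapped'.
(e) Not entailed — Elif held the note, not the envelope; the envelope belongs to the wrapping event.
(f) Entailed — every conjunct here is already in the original holding event.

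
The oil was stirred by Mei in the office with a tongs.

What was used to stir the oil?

a tongs

'with a tongs' marks the instrument of the stirring event.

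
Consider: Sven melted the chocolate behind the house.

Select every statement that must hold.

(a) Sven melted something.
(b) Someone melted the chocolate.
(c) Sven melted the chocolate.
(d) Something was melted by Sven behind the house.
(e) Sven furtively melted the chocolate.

(a) Entailed — the original entails any weakening of itself; this just drops 'behind the house' and generalizes the patient.
(b) Entailed — the original entails any weakening of itself; this just drops 'behind the house' and generalizes the agent.
(c) Entailed — the original entails any weakening of itself; this just drops 'behind the house'.
(d) Entailed — the original entails any weakening of itself; this just generalizes the patient.
(e) Not entailed — 'furtively' adds information not in the original event.

(a), (b), (c), (d)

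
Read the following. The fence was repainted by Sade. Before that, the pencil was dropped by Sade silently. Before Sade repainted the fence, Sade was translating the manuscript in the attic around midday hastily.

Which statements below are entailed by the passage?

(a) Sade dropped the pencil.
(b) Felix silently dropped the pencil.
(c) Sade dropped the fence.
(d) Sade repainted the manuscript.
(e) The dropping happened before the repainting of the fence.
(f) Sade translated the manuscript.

(a) Entailed — the original entails any weakening of itself; this just drops 'silently'.
(b) Not entailed — the passage has Sade dropping the pencil, not Felix.
(c) Not entailed — Sade dropped the pencil, not the fence; the fence belongs to the repainting event.
(d) Not entailed — Sade repainted the fence, not the manuscript; the manuscript belongs to the translating event.
(e) Entailed — the narrative places the dropping before the repainting.
(f) Not entailed — 'was translating' is progressive on an accomplishment; it does not entail the completed 'translated'.

(a), (e)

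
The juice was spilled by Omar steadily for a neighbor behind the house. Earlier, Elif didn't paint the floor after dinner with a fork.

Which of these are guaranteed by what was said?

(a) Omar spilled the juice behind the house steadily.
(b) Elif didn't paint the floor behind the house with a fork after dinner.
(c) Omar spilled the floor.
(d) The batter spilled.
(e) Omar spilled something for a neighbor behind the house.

(a), (b), (e)

(a) Entailed — dropping 'for a neighbor' leaves a sub-description the original still satisfies.
(b) Entailed — under negation, adding a further restriction is entailed: if no such painting event occurred, none occurred behind the house either.
(c) Not entailed — Omar spilled the juice, not the floor; the floor belongs to the painting event.
(d) Not entailed — the juice is what spilled, not the batter.
(e) Entailed — this follows by dropping conjuncts from the spilling event's description.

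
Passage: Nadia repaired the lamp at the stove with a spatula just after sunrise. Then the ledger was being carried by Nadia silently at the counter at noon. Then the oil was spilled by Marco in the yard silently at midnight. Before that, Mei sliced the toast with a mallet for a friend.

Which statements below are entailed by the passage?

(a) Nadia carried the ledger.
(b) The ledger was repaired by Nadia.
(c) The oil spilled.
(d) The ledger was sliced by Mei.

(a), (c)

(a) Entailed — 'carry' is an activity; 'was carrying' entails that some carrying happened, so 'carried' holds.
(b) Not entailed — Nadia repaired the lamp, not the ledger; the ledger belongs to the carrying event.
(c) Entailed — 'Marco spilled the oil' is causative; it entails the inchoative 'the oil spilled'.
(d) Not entailed — Mei sliced the toast, not the ledger; the ledger belongs to the carrying event.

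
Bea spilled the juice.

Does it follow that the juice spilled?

'Bea spilled the juice' is the causative; it entails the inchoative 'the juice spilled'.

yes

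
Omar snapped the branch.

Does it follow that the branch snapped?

'Omar snapped the branch' is the causative; it entails the inchoative 'the branch snapped'.

yes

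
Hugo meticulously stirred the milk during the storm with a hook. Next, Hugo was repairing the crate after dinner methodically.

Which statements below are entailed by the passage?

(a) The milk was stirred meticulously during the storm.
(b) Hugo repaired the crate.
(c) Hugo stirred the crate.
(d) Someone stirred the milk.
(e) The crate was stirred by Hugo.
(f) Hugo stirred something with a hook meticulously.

(a), (d), (f)

(a) Entailed — this follows by dropping conjuncts from the stirring event's description.
(b) Not entailed — 'was repairing' is progressive on an accomplishment; it does not entail the completed 'repaired'.
(c) Not entailed — Hugo stirred the milk, not the crate; the crate belongs to the repairing event.
(d) Entailed — this follows by dropping conjuncts from the stirring event's description.
(e) Not entailed — Hugo stirred the milk, not the crate; the crate belongs to the repairing event.
(f) Entailed — dropping 'during the storm' and generalizing the patient leaves a sub-description the original still satisfies.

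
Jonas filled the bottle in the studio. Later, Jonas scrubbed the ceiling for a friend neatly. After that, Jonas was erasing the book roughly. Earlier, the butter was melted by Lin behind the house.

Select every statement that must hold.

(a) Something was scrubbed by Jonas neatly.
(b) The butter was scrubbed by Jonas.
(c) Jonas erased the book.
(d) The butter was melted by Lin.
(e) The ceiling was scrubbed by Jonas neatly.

(a), (d), (e)

(a) Entailed — the original entails any weakening of itself; this just drops 'for a friend' and generalizes the patient.
(b) Not entailed — Jonas scrubbed the ceiling, not the butter; the butter belongs to the melting event.
(c) Not entailed — 'was erasing' is progressive on an accomplishment; it does not entail the completed 'erased'.
(d) Entailed — this follows by dropping conjuncts from the melting event's description.
(e) Entailed — this follows by dropping conjuncts from the scrubbing event's description.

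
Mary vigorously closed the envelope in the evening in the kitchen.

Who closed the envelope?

Mary

'Mary' marks the agent of the closing event.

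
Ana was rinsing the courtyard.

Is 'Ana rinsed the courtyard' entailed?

yes

'rinse' is atelic; if Ana was rinsing the courtyard, then Ana rinsed the courtyard (for some time).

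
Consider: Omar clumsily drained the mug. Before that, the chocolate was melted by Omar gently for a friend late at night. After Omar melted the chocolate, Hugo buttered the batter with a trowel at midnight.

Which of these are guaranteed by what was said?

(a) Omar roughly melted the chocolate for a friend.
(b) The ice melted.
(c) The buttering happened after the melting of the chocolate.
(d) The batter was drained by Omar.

(c)

(a) Not entailed — 'roughly' adds a manner not in (and inconsistent with) the original.
(b) Not entailed — the chocolate is what melted, not the ice.
(c) Entailed — the narrative places the melting before the buttering.
(d) Not entailed — Omar drained the mug, not the batter; the batter belongs to the buttering event.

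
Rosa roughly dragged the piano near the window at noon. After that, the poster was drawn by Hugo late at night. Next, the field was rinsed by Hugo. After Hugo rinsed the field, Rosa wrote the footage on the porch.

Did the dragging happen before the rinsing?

yes

The narrative orders the dragging before the rinsing.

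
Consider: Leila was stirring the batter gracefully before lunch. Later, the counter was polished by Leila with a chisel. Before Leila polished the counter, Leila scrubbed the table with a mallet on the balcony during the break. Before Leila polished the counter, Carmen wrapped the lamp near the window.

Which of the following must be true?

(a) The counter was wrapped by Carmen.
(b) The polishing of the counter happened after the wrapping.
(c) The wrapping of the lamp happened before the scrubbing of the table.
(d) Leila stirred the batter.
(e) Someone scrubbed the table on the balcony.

(a) Not entailed — Carmen wrapped the lamp, not the counter; the counter belongs to the polishing event.
(b) Entailed — the narrative places the wrapping before the polishing.
(c) Not entailed — the narrative doesn't order the wrapping relative to the scrubbing.
(d) Entailed — 'stir' is an activity; 'was stirring' entails that some stirring happened, so 'stirred' holds.
(e) Entailed — this follows by dropping conjuncts from the scrubbing event's description.

(b), (d), (e)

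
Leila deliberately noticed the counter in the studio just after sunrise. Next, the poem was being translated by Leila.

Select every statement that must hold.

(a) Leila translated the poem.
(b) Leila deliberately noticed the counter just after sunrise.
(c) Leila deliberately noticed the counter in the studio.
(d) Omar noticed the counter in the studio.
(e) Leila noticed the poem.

(b), (c)

(a) Not entailed — 'was translating' is progressive on an accomplishment; it does not entail the completed 'translated'.
(b) Entailed — this follows by dropping conjuncts from the noticing event's description.
(c) Entailed — dropping 'just after sunrise' leaves a sub-description the original still satisfies.
(d) Not entailed — the passage has Leila noticing the counter, not Omar.
(e) Not entailed — Leila noticed the counter, not the poem; the poem belongs to the translating event.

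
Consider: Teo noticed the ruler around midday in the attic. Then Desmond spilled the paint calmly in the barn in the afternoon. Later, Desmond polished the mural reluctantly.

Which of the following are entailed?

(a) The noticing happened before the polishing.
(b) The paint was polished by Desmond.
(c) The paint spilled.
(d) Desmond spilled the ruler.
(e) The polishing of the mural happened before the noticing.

(a) Entailed — the narrative places the noticing before the polishing.
(b) Not entailed — Desmond polished the mural, not the paint; the paint belongs to the spilling event.
(c) Entailed — 'Desmond spilled the paint' is causative; it entails the inchoative 'the paint spilled'.
(d) Not entailed — Desmond spilled the paint, not the ruler; the ruler belongs to the noticing event.
(e) Not entailed — the narrative places the noticing before the polishing, not after.

(a), (c)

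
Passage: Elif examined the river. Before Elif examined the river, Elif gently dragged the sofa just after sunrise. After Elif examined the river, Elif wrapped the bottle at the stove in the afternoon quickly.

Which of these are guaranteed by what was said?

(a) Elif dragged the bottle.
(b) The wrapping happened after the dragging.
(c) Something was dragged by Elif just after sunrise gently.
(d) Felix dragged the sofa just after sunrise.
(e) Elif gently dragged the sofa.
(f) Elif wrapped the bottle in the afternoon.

(b), (c), (e), (f)

(a) Not entailed — Elif dragged the sofa, not the bottle; the bottle belongs to the wrapping event.
(b) Entailed — the narrative places the dragging before the wrapping.
(c) Entailed — the original entails any weakening of itself; this just generalizes the patient.
(d) Not entailed — the passage has Elif dragging the sofa, not Felix.
(e) Entailed — dropping 'just after sunrise' leaves a sub-description the original still satisfies.
(f) Entailed — the original entails any weakening of itself; this just drops 'quickly', 'at the stove'.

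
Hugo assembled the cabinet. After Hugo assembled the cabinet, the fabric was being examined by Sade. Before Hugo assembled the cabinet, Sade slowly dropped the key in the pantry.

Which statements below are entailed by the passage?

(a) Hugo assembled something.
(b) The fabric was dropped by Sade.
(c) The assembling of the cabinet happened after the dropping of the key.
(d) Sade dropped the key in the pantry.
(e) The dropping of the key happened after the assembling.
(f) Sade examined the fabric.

(a), (c), (d), (f)

(a) Entailed — every conjunct here is already in the original assembling event.
(b) Not entailed — Sade dropped the key, not the fabric; the fabric belongs to the examining event.
(c) Entailed — the narrative places the dropping before the assembling.
(d) Entailed — dropping 'slowly' leaves a sub-description the original still satisfies.
(e) Not entailed — the narrative places the dropping before the assembling, not after.
(f) Entailed — 'examine' is an activity; 'was examining' entails that some examining happened, so 'examined' holds.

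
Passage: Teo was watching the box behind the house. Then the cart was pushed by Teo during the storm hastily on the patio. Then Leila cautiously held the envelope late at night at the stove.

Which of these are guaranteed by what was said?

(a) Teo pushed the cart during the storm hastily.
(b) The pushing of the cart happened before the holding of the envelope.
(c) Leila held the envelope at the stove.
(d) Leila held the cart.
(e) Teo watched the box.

(a) Entailed — the original entails any weakening of itself; this just drops 'on the patio'.
(b) Entailed — the narrative places the pushing before the holding.
(c) Entailed — dropping 'cautiously', 'late at night' leaves a sub-description the original still satisfies.
(d) Not entailed — Leila held the envelope, not the cart; the cart belongs to the pushing event.
(e) Entailed — 'watch' is an activity; 'was watching' entails that some watching happened, so 'watched' holds.

(a), (b), (c), (e)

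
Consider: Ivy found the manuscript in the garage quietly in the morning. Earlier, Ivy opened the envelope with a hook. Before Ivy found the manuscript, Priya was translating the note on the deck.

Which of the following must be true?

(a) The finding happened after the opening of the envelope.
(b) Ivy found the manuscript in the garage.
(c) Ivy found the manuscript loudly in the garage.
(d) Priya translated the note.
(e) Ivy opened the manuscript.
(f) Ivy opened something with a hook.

(a) Entailed — the narrative places the opening before the finding.
(b) Entailed — dropping 'in the morning', 'quietly' leaves a sub-description the original still satisfies.
(c) Not entailed — 'loudly' adds a manner not in (and inconsistent with) the original.
(d) Not entailed — 'was translating' is progressive on an accomplishment; it does not entail the completed 'translated'.
(e) Not entailed — Ivy opened the envelope, not the manuscript; the manuscript belongs to the finding event.
(f) Entailed — generalizing the patient leaves a sub-description the original still satisfies.

(a), (b), (f)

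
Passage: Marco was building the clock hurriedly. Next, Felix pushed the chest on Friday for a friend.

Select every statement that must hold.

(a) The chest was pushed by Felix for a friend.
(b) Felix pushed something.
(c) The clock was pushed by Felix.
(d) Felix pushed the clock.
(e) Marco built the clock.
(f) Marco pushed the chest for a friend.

(a), (b)

(a) Entailed — dropping 'on Friday' leaves a sub-description the original still satisfies.
(b) Entailed — every conjunct here is already in the original pushing event.
(c) Not entailed — Felix pushed the chest, not the clock; the clock belongs to the building event.
(d) Not entailed — Felix pushed the chest, not the clock; the clock belongs to the building event.
(e) Not entailed — 'was building' is progressive on an accomplishment; it does not entail the completed 'built'.
(f) Not entailed — the passage has Felix pushing the chest, not Marco.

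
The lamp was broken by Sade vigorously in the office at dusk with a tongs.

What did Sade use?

'with a tongs' marks the instrument of the breaking event.

a tongs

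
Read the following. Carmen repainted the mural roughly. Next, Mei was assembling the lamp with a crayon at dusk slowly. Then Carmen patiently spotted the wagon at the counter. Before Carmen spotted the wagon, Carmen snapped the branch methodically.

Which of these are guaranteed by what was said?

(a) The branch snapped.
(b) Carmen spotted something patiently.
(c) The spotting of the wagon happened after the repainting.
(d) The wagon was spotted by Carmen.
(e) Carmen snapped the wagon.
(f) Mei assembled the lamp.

(a), (b), (c), (d)

(a) Entailed — 'Carmen snapped the branch' is causative; it entails the inchoative 'the branch snapped'.
(b) Entailed — the original entails any weakening of itself; this just drops 'at the counter' and generalizes the patient.
(c) Entailed — the narrative places the repainting before the spotting.
(d) Entailed — every conjunct here is already in the original spotting event.
(e) Not entailed — Carmen snapped the branch, not the wagon; the wagon belongs to the spotting event.
(f) Not entailed — 'was assembling' is progressive on an accomplishment; it does not entail the completed 'assembled'.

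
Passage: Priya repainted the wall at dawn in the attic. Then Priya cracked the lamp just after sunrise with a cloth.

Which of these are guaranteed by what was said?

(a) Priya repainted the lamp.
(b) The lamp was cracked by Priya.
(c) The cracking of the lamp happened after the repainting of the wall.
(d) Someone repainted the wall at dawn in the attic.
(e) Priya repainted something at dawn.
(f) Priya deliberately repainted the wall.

(b), (c), (d), (e)

(a) Not entailed — Priya repainted the wall, not the lamp; the lamp belongs to the cracking event.
(b) Entailed — this follows by dropping conjuncts from the cracking event's description.
(c) Entailed — the narrative places the repainting before the cracking.
(d) Entailed — every conjunct here is already in the original repainting event.
(e) Entailed — this follows by dropping conjuncts from the repainting event's description.
(f) Not entailed — 'deliberately' adds information not in the original event.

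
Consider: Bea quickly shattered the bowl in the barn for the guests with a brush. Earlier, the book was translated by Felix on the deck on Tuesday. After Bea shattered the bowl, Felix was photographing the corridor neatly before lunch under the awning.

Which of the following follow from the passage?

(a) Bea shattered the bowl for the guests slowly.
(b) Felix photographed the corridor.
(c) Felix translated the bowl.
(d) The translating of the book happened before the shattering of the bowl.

(d)

(a) Not entailed — 'slowly' adds a manner not in (and inconsistent with) the original.
(b) Not entailed — 'was photographing' is progressive on an accomplishment; it does not entail the completed 'photographed'.
(c) Not entailed — Felix translated the book, not the bowl; the bowl belongs to the shattering event.
(d) Entailed — the narrative places the translating before the shattering.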